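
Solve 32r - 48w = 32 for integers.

Step 1: Check solvability.
gcd(32, 48) = 16
Since 16 divides 32, solutions exist.

Step 2: Apply extended Euclidean algorithm to find gcd.
We find integers such that 32*x0 + 48*y0 = 16

Step 3: Scale the particular solution.
Multiply by 32/16 = 2:
r = -2, w = -2

Step 4: Verify.
32*(-2) - 48*(-2) = 32 = 32 ✓

r = -2, w = -2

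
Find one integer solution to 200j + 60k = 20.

Step 1: Check solvability.
gcd(200, 60) = 20
Since 20 divides 20, solutions exist.

Step 2: Apply extended Euclidean algorithm to find gcd.
We find integers such that 200*x0 + 60*y0 = 20

Step 3: Scale the particular solution.
Multiply by 20/20 = 1:
j = 1, k = -3

Step 4: Verify.
200*(1) + 60*(-3) = 20 = 20 ✓

j = 1, k = -3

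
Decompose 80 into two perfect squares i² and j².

We need to find integers i, j > 0 such that i² + j² = 80.
Trying i = 4: j² = 80 - 4² = 80 - 16 = 64
j = 8
Check: 4² + 8² = 16 + 64 = 80 ✓

80 = 4² + 8²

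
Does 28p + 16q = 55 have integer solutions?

Step 1: Compute gcd(28, 16).
gcd(28, 16) = 4

Step 2: Check divisibility.
Does 4 divide 55? 55 = 4 x 13 + 3, so no.

By the theorem on linear Diophantine equations, 28p + 16q = 55 has integer solutions if and only if gcd(28, 16) divides 55. Since 4 does not divide 55, no solutions exist.

No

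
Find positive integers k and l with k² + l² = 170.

We need to find integers k, l > 0 such that k² + l² = 170.
Trying k = 1: l² = 170 - 1² = 170 - 1 = 169
l = 13
Check: 1² + 13² = 1 + 169 = 170 ✓

170 = 1² + 13²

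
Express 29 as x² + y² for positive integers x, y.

We need to find integers x, y > 0 such that x² + y² = 29.
Trying x = 2: y² = 29 - 2² = 29 - 4 = 25
y = 5
Check: 2² + 5² = 4 + 25 = 29 ✓

29 = 2² + 5²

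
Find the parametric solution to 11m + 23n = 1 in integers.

Step 1: Compute gcd(11, 23) = 1.
Since 1 divides 1, solutions exist.

Step 2: Find a particular solution using extended Euclidean algorithm.
We get m₀ = -2, n₀ = 1.
Check: 11*-2 + 23*1 = 1 = 1 ✓

Step 3: Write the general solution.
m = -2 + (23/1)t = -2 + 23t
n = 1 - (11/1)t = 1 - 11t
for any integer t.

m = -2 + 23t, n = 1 - 11t for integer t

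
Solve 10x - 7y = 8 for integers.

Step 1: Check solvability.
gcd(10, 7) = 1
Since 1 divides 8, solutions exist.

Step 2: Apply extended Euclidean algorithm to find gcd.
We find integers such that 10*x0 + 7*y0 = 1

Step 3: Scale the particular solution.
Multiply by 8/1 = 8:
x = -16, y = -24

Step 4: Verify.
10*(-16) - 7*(-24) = 8 = 8 ✓

x = -16, y = -24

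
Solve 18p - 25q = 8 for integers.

Step 1: Check solvability.
gcd(18, 25) = 1
Since 1 divides 8, solutions exist.

Step 2: Apply extended Euclidean algorithm to find gcd.
We find integers such that 18*x0 + 25*y0 = 1

Step 3: Scale the particular solution.
Multiply by 8/1 = 8:
p = 56, q = 40

Step 4: Verify.
18*(56) - 25*(40) = 8 = 8 ✓

p = 56, q = 40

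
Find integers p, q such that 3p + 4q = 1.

Step 1: Check solvability.
gcd(3, 4) = 1
Since 1 divides 1, solutions exist.

Step 2: Apply extended Euclidean algorithm to find gcd.
We find integers such that 3*x0 + 4*y0 = 1

Step 3: Scale the particular solution.
Multiply by 1/1 = 1:
p = -1, q = 1

Step 4: Verify.
3*(-1) + 4*(1) = 1 = 1 ✓

p = -1, q = 1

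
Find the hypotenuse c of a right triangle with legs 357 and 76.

c² = a² + b² = 357² + 76² = 127449 + 5776 = 133225
c = 365

365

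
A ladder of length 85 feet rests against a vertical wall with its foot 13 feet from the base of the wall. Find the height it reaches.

The ladder, wall, and ground form a right triangle with hypotenuse 85 and one leg 13.
By the Pythagorean theorem: h² = 85² - 13² = 7225 - 169 = 7056
h = √7056 = 84 feet

84 feet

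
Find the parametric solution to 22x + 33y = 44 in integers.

Step 1: Compute gcd(22, 33) = 11.
Since 11 divides 44, solutions exist.

Step 2: Find a particular solution using extended Euclidean algorithm.
We get x₀ = -4, y₀ = 4.
Check: 22*-4 + 33*4 = 44 = 44 ✓

Step 3: Write the general solution.
x = -4 + (33/11)t = -4 + 3t
y = 4 - (22/11)t = 4 - 2t
for any integer t.

x = -4 + 3t, y = 4 - 2t for integer t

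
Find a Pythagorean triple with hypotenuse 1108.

We need a² + b² = 1108² = 1227664.
Trying: 460² + 1008² = 211600 + 1016064 = 1227664 ✓

(460, 1008, 1108)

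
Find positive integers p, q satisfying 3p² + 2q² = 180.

Try small values of p and check whether (180 - 3p²)/2 is a perfect square.
p = 6: 3·6² = 108, so 2q² = 180 - 108 = 72, giving q² = 36, q = 6.
Check: 3·6² + 2·6² = 108 + 72 = 180 ✓

p = 6, q = 6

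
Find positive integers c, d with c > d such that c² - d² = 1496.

Factor: c² - d² = (c+d)(c-d) = 1496.
We need two factors of 1496 with the same parity.
Use c+d = 748 and c-d = 2 (product 748·2 = 1496).
Adding: 2c = 750, so c = 375.
Subtracting: 2d = 746, so d = 373.
Check: 375² - 373² = 140625 - 139129 = 1496 ✓

c = 375, d = 373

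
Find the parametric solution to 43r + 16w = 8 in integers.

Step 1: Compute gcd(43, 16) = 1.
Since 1 divides 8, solutions exist.

Step 2: Find a particular solution using extended Euclidean algorithm.
We get r₀ = 24, w₀ = -64.
Check: 43*24 + 16*-64 = 8 = 8 ✓

Step 3: Write the general solution.
r = 24 + (16/1)t = 24 + 16t
w = -64 - (43/1)t = -64 - 43t
for any integer t.

r = 24 + 16t, w = -64 - 43t for integer t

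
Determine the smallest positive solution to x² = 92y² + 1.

We seek the smallest positive integers (x, y) with x² - 92y² = 1, i.e., x² = 92y² + 1.
Try successive y values:
y = 1: x² = 92·1² + 1 = 93, not a perfect square
y = 2: x² = 92·2² + 1 = 369, not a perfect square
y = 3: x² = 92·3² + 1 = 829, not a perfect square
... continuing the search (or via continued fractions) ...
y = 120: x² = 92·120² + 1 = 1324801, x = 1151 ✓

Verify: 1151² - 92·120² = 1324801 - 1324800 = 1 ✓

x = 1151, y = 120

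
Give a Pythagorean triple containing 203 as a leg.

We need the other leg and hypotenuse such that 203² + x² = c².
Take x = 396, c = 445: 203² + 396² = 41209 + 156816 = 198025 = 445² ✓
Triple: (203, 396, 445)

(203, 396, 445)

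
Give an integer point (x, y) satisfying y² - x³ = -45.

Try small integer x values and check whether x³ - 45 is a perfect square.
x = 21: x³ - 45 = 21³ - 45 = 9261 - 45 = 9216
Is 9216 a perfect square? 96² = 9216 ✓
So (x, y) = (21, 96) is a solution.

x = 21, y = 96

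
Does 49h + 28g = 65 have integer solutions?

Step 1: Compute gcd(49, 28).
gcd(49, 28) = 7

Step 2: Check divisibility.
Does 7 divide 65? 65 = 7 x 9 + 2, so no.

By the theorem on linear Diophantine equations, 49h + 28g = 65 has integer solutions if and only if gcd(49, 28) divides 65. Since 7 does not divide 65, no solutions exist.

No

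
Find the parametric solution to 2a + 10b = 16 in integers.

Step 1: Compute gcd(2, 10) = 2.
Since 2 divides 16, solutions exist.

Step 2: Find a particular solution using extended Euclidean algorithm.
We get a₀ = 8, b₀ = 0.
Check: 2*8 + 10*0 = 16 = 16 ✓

Step 3: Write the general solution.
a = 8 + (10/2)t = 8 + 5t
b = 0 - (2/2)t = 0 - 1t
for any integer t.

a = 8 + 5t, b = 0 - 1t for integer t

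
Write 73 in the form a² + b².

We need to find integers a, b > 0 such that a² + b² = 73.
Trying a = 3: b² = 73 - 3² = 73 - 9 = 64
b = 8
Check: 3² + 8² = 9 + 64 = 73 ✓

73 = 3² + 8²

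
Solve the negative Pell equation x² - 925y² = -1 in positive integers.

We need x² = 925y² - 1. Try successive y:
y = 1: x² = 925·1² - 1 = 924, not a perfect square
y = 2: x² = 925·2² - 1 = 3699, not a perfect square
y = 3: x² = 925·3² - 1 = 8324, not a perfect square
...
y = 29: x² = 925·29² - 1 = 777924 = 882² ✓
Check: 882² - 925·29² = 777924 - 777925 = -1 ✓

x = 882, y = 29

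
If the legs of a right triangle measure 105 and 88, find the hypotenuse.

c² = a² + b² = 105² + 88² = 11025 + 7744 = 18769
c = 137

137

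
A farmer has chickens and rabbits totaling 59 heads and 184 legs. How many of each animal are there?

Let c = chickens, r = rabbits.
Heads: c + r = 59
Legs: 2c + 4r = 184
From the first equation, c = 59 - r. Substitute:
2(59 - r) + 4r = 184
118 + 2r = 184
r = (184 - 118)/2 = 33
c = 59 - 33 = 26

Chickens: 26, Rabbits: 33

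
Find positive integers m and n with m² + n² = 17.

We need to find integers m, n > 0 such that m² + n² = 17.
Trying m = 1: n² = 17 - 1² = 17 - 1 = 16
n = 4
Check: 1² + 4² = 1 + 16 = 17 ✓

17 = 1² + 4²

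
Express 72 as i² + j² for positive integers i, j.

We need to find integers i, j > 0 such that i² + j² = 72.
Trying i = 6: j² = 72 - 6² = 72 - 36 = 36
j = 6
Check: 6² + 6² = 36 + 36 = 72 ✓

72 = 6² + 6²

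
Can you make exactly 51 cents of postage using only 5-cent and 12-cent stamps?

We need non-negative x, y with 5x + 12y = 51.
gcd(5, 12) = 1 divides 51, so integer solutions exist.
Search for a non-negative one: x = 3 gives 12y = 51 - 15 = 36, so y = 3.
Check: 5·3 + 12·3 = 51 ✓

Yes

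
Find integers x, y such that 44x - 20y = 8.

Step 1: Check solvability.
gcd(44, 20) = 4
Since 4 divides 8, solutions exist.

Step 2: Apply extended Euclidean algorithm to find gcd.
We find integers such that 44*x0 + 20*y0 = 4

Step 3: Scale the particular solution.
Multiply by 8/4 = 2:
x = 2, y = 4

Step 4: Verify.
44*(2) - 20*(4) = 8 = 8 ✓

x = 2, y = 4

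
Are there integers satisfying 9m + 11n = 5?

Step 1: Compute gcd(9, 11).
gcd(9, 11) = 1

Step 2: Check divisibility.
Does 1 divide 5? 5 = 1 x 5, so yes.

By the theorem on linear Diophantine equations, 9m + 11n = 5 has integer solutions if and only if gcd(9, 11) divides 5. Since 1 | 5, solutions exist.

Yes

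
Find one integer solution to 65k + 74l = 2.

Step 1: Check solvability.
gcd(65, 74) = 1
Since 1 divides 2, solutions exist.

Step 2: Apply extended Euclidean algorithm to find gcd.
We find integers such that 65*x0 + 74*y0 = 1

Step 3: Scale the particular solution.
Multiply by 2/1 = 2:
k = -66, l = 58

Step 4: Verify.
65*(-66) + 74*(58) = 2 = 2 ✓

k = -66, l = 58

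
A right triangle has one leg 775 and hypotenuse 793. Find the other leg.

b² = c² - a² = 628849 - 600625 = 28224
b = 168

168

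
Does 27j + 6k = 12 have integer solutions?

Step 1: Compute gcd(27, 6).
gcd(27, 6) = 3

Step 2: Check divisibility.
Does 3 divide 12? 12 = 3 x 4, so yes.

By the theorem on linear Diophantine equations, 27j + 6k = 12 has integer solutions if and only if gcd(27, 6) divides 12. Since 3 | 12, solutions exist.

Yes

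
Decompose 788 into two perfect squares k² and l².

We need to find integers k, l > 0 such that k² + l² = 788.
Trying k = 2: l² = 788 - 2² = 788 - 4 = 784
l = 28
Check: 2² + 28² = 4 + 784 = 788 ✓

788 = 2² + 28²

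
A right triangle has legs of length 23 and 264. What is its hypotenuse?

c² = a² + b² = 23² + 264² = 529 + 69696 = 70225
c = 265

265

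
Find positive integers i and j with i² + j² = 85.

We need to find integers i, j > 0 such that i² + j² = 85.
Trying i = 2: j² = 85 - 2² = 85 - 4 = 81
j = 9
Check: 2² + 9² = 4 + 81 = 85 ✓

85 = 2² + 9²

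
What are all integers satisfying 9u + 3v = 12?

Step 1: Compute gcd(9, 3) = 3.
Since 3 divides 12, solutions exist.

Step 2: Find a particular solution using extended Euclidean algorithm.
We get u₀ = 0, v₀ = 4.
Check: 9*0 + 3*4 = 12 = 12 ✓

Step 3: Write the general solution.
u = 0 + (3/3)t = 0 + 1t
v = 4 - (9/3)t = 4 - 3t
for any integer t.

u = 0 + 1t, v = 4 - 3t for integer t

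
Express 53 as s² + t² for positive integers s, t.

We need to find integers s, t > 0 such that s² + t² = 53.
Trying s = 2: t² = 53 - 2² = 53 - 4 = 49
t = 7
Check: 2² + 7² = 4 + 49 = 53 ✓

53 = 2² + 7²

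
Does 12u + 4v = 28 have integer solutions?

Step 1: Compute gcd(12, 4).
gcd(12, 4) = 4

Step 2: Check divisibility.
Does 4 divide 28? 28 = 4 x 7, so yes.

By the theorem on linear Diophantine equations, 12u + 4v = 28 has integer solutions if and only if gcd(12, 4) divides 28. Since 4 | 28, solutions exist.

Yes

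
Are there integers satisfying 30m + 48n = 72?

Step 1: Compute gcd(30, 48).
gcd(30, 48) = 6

Step 2: Check divisibility.
Does 6 divide 72? 72 = 6 x 12, so yes.

By the theorem on linear Diophantine equations, 30m + 48n = 72 has integer solutions if and only if gcd(30, 48) divides 72. Since 6 | 72, solutions exist.

Yes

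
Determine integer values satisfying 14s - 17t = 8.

Step 1: Check solvability.
gcd(14, 17) = 1
Since 1 divides 8, solutions exist.

Step 2: Apply extended Euclidean algorithm to find gcd.
We find integers such that 14*x0 + 17*y0 = 1

Step 3: Scale the particular solution.
Multiply by 8/1 = 8:
s = -48, t = -40

Step 4: Verify.
14*(-48) - 17*(-40) = 8 = 8 ✓

s = -48, t = -40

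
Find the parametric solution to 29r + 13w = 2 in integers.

Step 1: Compute gcd(29, 13) = 1.
Since 1 divides 2, solutions exist.

Step 2: Find a particular solution using extended Euclidean algorithm.
We get r₀ = -8, w₀ = 18.
Check: 29*-8 + 13*18 = 2 = 2 ✓

Step 3: Write the general solution.
r = -8 + (13/1)t = -8 + 13t
w = 18 - (29/1)t = 18 - 29t
for any integer t.

r = -8 + 13t, w = 18 - 29t for integer t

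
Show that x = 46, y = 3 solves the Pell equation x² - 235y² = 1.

Compute x² = 46² = 2116
Compute 235y² = 235·3² = 235·9 = 2115
x² - 235y² = 2116 - 2115 = 1
Since this equals 1, (46, 3) is a solution.

Yes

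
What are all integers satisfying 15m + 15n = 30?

Step 1: Compute gcd(15, 15) = 15.
Since 15 divides 30, solutions exist.

Step 2: Find a particular solution using extended Euclidean algorithm.
We get m₀ = 0, n₀ = 2.
Check: 15*0 + 15*2 = 30 = 30 ✓

Step 3: Write the general solution.
m = 0 + (15/15)t = 0 + 1t
n = 2 - (15/15)t = 2 - 1t
for any integer t.

m = 0 + 1t, n = 2 - 1t for integer t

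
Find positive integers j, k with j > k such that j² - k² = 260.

Factor: j² - k² = (j+k)(j-k) = 260.
We need two factors of 260 with the same parity.
Use j+k = 130 and j-k = 2 (product 130·2 = 260).
Adding: 2j = 132, so j = 66.
Subtracting: 2k = 128, so k = 64.
Check: 66² - 64² = 4356 - 4096 = 260 ✓

j = 66, k = 64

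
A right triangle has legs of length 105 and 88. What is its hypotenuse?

c² = a² + b² = 105² + 88² = 11025 + 7744 = 18769
c = 137

137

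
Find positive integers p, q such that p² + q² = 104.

Search for p with 104 - p² a perfect square.
p = 2: 104 - 2² = 104 - 4 = 100 = 10² ✓
So p = 2, q = 10.

p = 2, q = 10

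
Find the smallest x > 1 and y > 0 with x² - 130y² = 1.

We seek the smallest positive integers (x, y) with x² - 130y² = 1, i.e., x² = 130y² + 1.
Try successive y values:
y = 1: x² = 130·1² + 1 = 131, not a perfect square
y = 2: x² = 130·2² + 1 = 521, not a perfect square
y = 3: x² = 130·3² + 1 = 1171, not a perfect square
... continuing the search (or via continued fractions) ...
y = 570: x² = 130·570² + 1 = 42237001, x = 6499 ✓

Verify: 6499² - 130·570² = 42237001 - 42237000 = 1 ✓

x = 6499, y = 570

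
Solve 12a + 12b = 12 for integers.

Step 1: Check solvability.
gcd(12, 12) = 12
Since 12 divides 12, solutions exist.

Step 2: Apply extended Euclidean algorithm to find gcd.
We find integers such that 12*x0 + 12*y0 = 12

Step 3: Scale the particular solution.
Multiply by 12/12 = 1:
a = 0, b = 1

Step 4: Verify.
12*(0) + 12*(1) = 12 = 12 ✓

a = 0, b = 1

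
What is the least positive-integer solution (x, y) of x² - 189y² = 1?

We seek the smallest positive integers (x, y) with x² - 189y² = 1, i.e., x² = 189y² + 1.
Try successive y values:
y = 1: x² = 189·1² + 1 = 190, not a perfect square
y = 2: x² = 189·2² + 1 = 757, not a perfect square
y = 3: x² = 189·3² + 1 = 1702, not a perfect square
... continuing the search (or via continued fractions) ...
y = 4: x² = 189·4² + 1 = 3025, x = 55 ✓

Verify: 55² - 189·4² = 3025 - 3024 = 1 ✓

x = 55, y = 4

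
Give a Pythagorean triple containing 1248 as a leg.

We need the other leg and hypotenuse such that 1248² + x² = c².
Take x = 630, c = 1398: 1248² + 630² = 1557504 + 396900 = 1954404 = 1398² ✓
Triple: (630, 1248, 1398)

(630, 1248, 1398)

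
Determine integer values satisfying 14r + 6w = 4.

Step 1: Check solvability.
gcd(14, 6) = 2
Since 2 divides 4, solutions exist.

Step 2: Apply extended Euclidean algorithm to find gcd.
We find integers such that 14*x0 + 6*y0 = 2

Step 3: Scale the particular solution.
Multiply by 4/2 = 2:
r = 2, w = -4

Step 4: Verify.
14*(2) + 6*(-4) = 4 = 4 ✓

r = 2, w = -4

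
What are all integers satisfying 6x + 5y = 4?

Step 1: Compute gcd(6, 5) = 1.
Since 1 divides 4, solutions exist.

Step 2: Find a particular solution using extended Euclidean algorithm.
We get x₀ = 4, y₀ = -4.
Check: 6*4 + 5*-4 = 4 = 4 ✓

Step 3: Write the general solution.
x = 4 + (5/1)t = 4 + 5t
y = -4 - (6/1)t = -4 - 6t
for any integer t.

x = 4 + 5t, y = -4 - 6t for integer t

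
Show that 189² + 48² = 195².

Compute a² + b² = 189² + 48² = 35721 + 2304 = 38025
Compute c² = 195² = 38025
Since 38025 = 38025, confirmed.

Yes, it is a Pythagorean triple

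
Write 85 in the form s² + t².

We need to find integers s, t > 0 such that s² + t² = 85.
Trying s = 2: t² = 85 - 2² = 85 - 4 = 81
t = 9
Check: 2² + 9² = 4 + 81 = 85 ✓

85 = 2² + 9²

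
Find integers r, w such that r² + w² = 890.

We need to find integers r, w > 0 such that r² + w² = 890.
Trying r = 7: w² = 890 - 7² = 890 - 49 = 841
w = 29
Check: 7² + 29² = 49 + 841 = 890 ✓

890 = 7² + 29²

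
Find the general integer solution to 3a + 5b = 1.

Step 1: Compute gcd(3, 5) = 1.
Since 1 divides 1, solutions exist.

Step 2: Find a particular solution using extended Euclidean algorithm.
We get a₀ = 2, b₀ = -1.
Check: 3*2 + 5*-1 = 1 = 1 ✓

Step 3: Write the general solution.
a = 2 + (5/1)t = 2 + 5t
b = -1 - (3/1)t = -1 - 3t
for any integer t.

a = 2 + 5t, b = -1 - 3t for integer t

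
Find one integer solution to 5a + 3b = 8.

Step 1: Check solvability.
gcd(5, 3) = 1
Since 1 divides 8, solutions exist.

Step 2: Apply extended Euclidean algorithm to find gcd.
We find integers such that 5*x0 + 3*y0 = 1

Step 3: Scale the particular solution.
Multiply by 8/1 = 8:
a = -8, b = 16

Step 4: Verify.
5*(-8) + 3*(16) = 8 = 8 ✓

a = -8, b = 16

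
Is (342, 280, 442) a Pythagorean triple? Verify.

Compute a² + b² = 342² + 280² = 116964 + 78400 = 195364
Compute c² = 442² = 195364
Since 195364 = 195364, confirmed.

Yes, it is a Pythagorean triple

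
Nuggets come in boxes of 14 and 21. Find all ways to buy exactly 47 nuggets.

We need non-negative integers (x, y) with 14x + 21y = 47.
For each x in 0..3, check if 47 - 14x is a non-negative multiple of 21.
No x yields an integer y ≥ 0.

No solution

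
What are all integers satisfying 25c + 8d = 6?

Step 1: Compute gcd(25, 8) = 1.
Since 1 divides 6, solutions exist.

Step 2: Find a particular solution using extended Euclidean algorithm.
We get c₀ = 6, d₀ = -18.
Check: 25*6 + 8*-18 = 6 = 6 ✓

Step 3: Write the general solution.
c = 6 + (8/1)t = 6 + 8t
d = -18 - (25/1)t = -18 - 25t
for any integer t.

c = 6 + 8t, d = -18 - 25t for integer t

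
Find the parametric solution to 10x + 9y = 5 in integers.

Step 1: Compute gcd(10, 9) = 1.
Since 1 divides 5, solutions exist.

Step 2: Find a particular solution using extended Euclidean algorithm.
We get x₀ = 5, y₀ = -5.
Check: 10*5 + 9*-5 = 5 = 5 ✓

Step 3: Write the general solution.
x = 5 + (9/1)t = 5 + 9t
y = -5 - (10/1)t = -5 - 10t
for any integer t.

x = 5 + 9t, y = -5 - 10t for integer t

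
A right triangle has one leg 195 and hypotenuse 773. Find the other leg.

b² = c² - a² = 597529 - 38025 = 559504
b = 748

748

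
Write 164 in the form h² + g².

We need to find integers h, g > 0 such that h² + g² = 164.
Trying h = 8: g² = 164 - 8² = 164 - 64 = 100
g = 10
Check: 8² + 10² = 64 + 100 = 164 ✓

164 = 8² + 10²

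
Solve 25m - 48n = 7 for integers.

Step 1: Check solvability.
gcd(25, 48) = 1
Since 1 divides 7, solutions exist.

Step 2: Apply extended Euclidean algorithm to find gcd.
We find integers such that 25*x0 + 48*y0 = 1

Step 3: Scale the particular solution.
Multiply by 7/1 = 7:
m = -161, n = -84

Step 4: Verify.
25*(-161) - 48*(-84) = 7 = 7 ✓

m = -161, n = -84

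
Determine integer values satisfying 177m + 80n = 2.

Step 1: Check solvability.
gcd(177, 80) = 1
Since 1 divides 2, solutions exist.

Step 2: Apply extended Euclidean algorithm to find gcd.
We find integers such that 177*x0 + 80*y0 = 1

Step 3: Scale the particular solution.
Multiply by 2/1 = 2:
m = 66, n = -146

Step 4: Verify.
177*(66) + 80*(-146) = 2 = 2 ✓

m = 66, n = -146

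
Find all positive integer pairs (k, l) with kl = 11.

The positive divisors of 11 are: 1, 11.
Each divisor d gives the pair (d, 11/d):
(1, 11), (11, 1)

(1, 11), (11, 1)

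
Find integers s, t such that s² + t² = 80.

We need to find integers s, t > 0 such that s² + t² = 80.
Trying s = 4: t² = 80 - 4² = 80 - 16 = 64
t = 8
Check: 4² + 8² = 16 + 64 = 80 ✓

80 = 4² + 8²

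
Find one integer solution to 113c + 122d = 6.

Step 1: Check solvability.
gcd(113, 122) = 1
Since 1 divides 6, solutions exist.

Step 2: Apply extended Euclidean algorithm to find gcd.
We find integers such that 113*x0 + 122*y0 = 1

Step 3: Scale the particular solution.
Multiply by 6/1 = 6:
c = 162, d = -150

Step 4: Verify.
113*(162) + 122*(-150) = 6 = 6 ✓

c = 162, d = -150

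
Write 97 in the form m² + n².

We need to find integers m, n > 0 such that m² + n² = 97.
Trying m = 4: n² = 97 - 4² = 97 - 16 = 81
n = 9
Check: 4² + 9² = 16 + 81 = 97 ✓

97 = 4² + 9²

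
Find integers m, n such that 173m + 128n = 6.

Step 1: Check solvability.
gcd(173, 128) = 1
Since 1 divides 6, solutions exist.

Step 2: Apply extended Euclidean algorithm to find gcd.
We find integers such that 173*x0 + 128*y0 = 1

Step 3: Scale the particular solution.
Multiply by 6/1 = 6:
m = 222, n = -300

Step 4: Verify.
173*(222) + 128*(-300) = 6 = 6 ✓

m = 222, n = -300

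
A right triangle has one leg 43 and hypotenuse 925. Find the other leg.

b² = c² - a² = 855625 - 1849 = 853776
b = 924

924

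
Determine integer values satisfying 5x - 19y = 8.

Step 1: Check solvability.
gcd(5, 19) = 1
Since 1 divides 8, solutions exist.

Step 2: Apply extended Euclidean algorithm to find gcd.
We find integers such that 5*x0 + 19*y0 = 1

Step 3: Scale the particular solution.
Multiply by 8/1 = 8:
x = 32, y = 8

Step 4: Verify.
5*(32) - 19*(8) = 8 = 8 ✓

x = 32, y = 8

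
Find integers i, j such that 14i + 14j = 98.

Step 1: Check solvability.
gcd(14, 14) = 14
Since 14 divides 98, solutions exist.

Step 2: Apply extended Euclidean algorithm to find gcd.
We find integers such that 14*x0 + 14*y0 = 14

Step 3: Scale the particular solution.
Multiply by 98/14 = 7:
i = 0, j = 7

Step 4: Verify.
14*(0) + 14*(7) = 98 = 98 ✓

i = 0, j = 7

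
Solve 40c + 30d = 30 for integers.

Step 1: Check solvability.
gcd(40, 30) = 10
Since 10 divides 30, solutions exist.

Step 2: Apply extended Euclidean algorithm to find gcd.
We find integers such that 40*x0 + 30*y0 = 10

Step 3: Scale the particular solution.
Multiply by 30/10 = 3:
c = 3, d = -3

Step 4: Verify.
40*(3) + 30*(-3) = 30 = 30 ✓

c = 3, d = -3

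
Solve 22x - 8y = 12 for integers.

Step 1: Check solvability.
gcd(22, 8) = 2
Since 2 divides 12, solutions exist.

Step 2: Apply extended Euclidean algorithm to find gcd.
We find integers such that 22*x0 + 8*y0 = 2

Step 3: Scale the particular solution.
Multiply by 12/2 = 6:
x = -6, y = -18

Step 4: Verify.
22*(-6) - 8*(-18) = 12 = 12 ✓

x = -6, y = -18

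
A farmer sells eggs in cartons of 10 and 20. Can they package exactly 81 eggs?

We need non-negative a, b with 10a + 20b = 81.
gcd(10, 20) = 10, and 10 does not divide 81.
No integer solutions exist.

No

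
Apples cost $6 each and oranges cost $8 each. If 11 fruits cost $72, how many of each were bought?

Let a = apples, o = oranges.
a + o = 11
6a + 8o = 72
Substitute o = 11 - a:
6a + 8(11 - a) = 72
(6 - 8)a = 72 - 88
-2a = -16
a = 8, o = 11 - 8 = 3

Apples: 8, Oranges: 3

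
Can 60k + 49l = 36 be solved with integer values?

Step 1: Compute gcd(60, 49).
gcd(60, 49) = 1

Step 2: Check divisibility.
Does 1 divide 36? 36 = 1 x 36, so yes.

By the theorem on linear Diophantine equations, 60k + 49l = 36 has integer solutions if and only if gcd(60, 49) divides 36. Since 1 | 36, solutions exist.

Yes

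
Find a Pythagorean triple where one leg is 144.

We need the other leg and hypotenuse such that 144² + x² = c².
Take x = 1292, c = 1300: 144² + 1292² = 20736 + 1669264 = 1690000 = 1300² ✓
Triple: (1292, 144, 1300)

(1292, 144, 1300)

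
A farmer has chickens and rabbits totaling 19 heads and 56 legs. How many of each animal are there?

Let c = chickens, r = rabbits.
Heads: c + r = 19
Legs: 2c + 4r = 56
From the first equation, c = 19 - r. Substitute:
2(19 - r) + 4r = 56
38 + 2r = 56
r = (56 - 38)/2 = 9
c = 19 - 9 = 10

Chickens: 10, Rabbits: 9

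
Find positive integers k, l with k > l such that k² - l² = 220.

Factor: k² - l² = (k+l)(k-l) = 220.
We need two factors of 220 with the same parity.
Use k+l = 110 and k-l = 2 (product 110·2 = 220).
Adding: 2k = 112, so k = 56.
Subtracting: 2l = 108, so l = 54.
Check: 56² - 54² = 3136 - 2916 = 220 ✓

k = 56, l = 54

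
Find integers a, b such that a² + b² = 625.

We need to find integers a, b > 0 such that a² + b² = 625.
Trying a = 7: b² = 625 - 7² = 625 - 49 = 576
b = 24
Check: 7² + 24² = 49 + 576 = 625 ✓

625 = 7² + 24²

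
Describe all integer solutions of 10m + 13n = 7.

Step 1: Compute gcd(10, 13) = 1.
Since 1 divides 7, solutions exist.

Step 2: Find a particular solution using extended Euclidean algorithm.
We get m₀ = 28, n₀ = -21.
Check: 10*28 + 13*-21 = 7 = 7 ✓

Step 3: Write the general solution.
m = 28 + (13/1)t = 28 + 13t
n = -21 - (10/1)t = -21 - 10t
for any integer t.

m = 28 + 13t, n = -21 - 10t for integer t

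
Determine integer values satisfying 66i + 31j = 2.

Step 1: Check solvability.
gcd(66, 31) = 1
Since 1 divides 2, solutions exist.

Step 2: Apply extended Euclidean algorithm to find gcd.
We find integers such that 66*x0 + 31*y0 = 1

Step 3: Scale the particular solution.
Multiply by 2/1 = 2:
i = 16, j = -34

Step 4: Verify.
66*(16) + 31*(-34) = 2 = 2 ✓

i = 16, j = -34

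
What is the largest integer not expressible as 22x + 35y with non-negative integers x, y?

For two coprime denominations a and b, the Frobenius number (largest value not representable as a non-negative combination) is ab - a - b.
Here gcd(22, 35) = 1, so they are coprime.
F(22, 35) = 22·35 - 22 - 35 = 770 - 57 = 713

713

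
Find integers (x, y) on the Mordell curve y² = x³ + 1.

Try small integer x values and check whether x³ + 1 is a perfect square.
x = 2: x³ + 1 = 2³ + 1 = 8 + 1 = 9
Is 9 a perfect square? 3² = 9 ✓
So (x, y) = (2, 3) is a solution.

x = 2, y = 3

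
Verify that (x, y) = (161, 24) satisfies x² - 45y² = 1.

Compute x² = 161² = 25921
Compute 45y² = 45·24² = 45·576 = 25920
x² - 45y² = 25921 - 25920 = 1
Since this equals 1, (161, 24) is a solution.

Yes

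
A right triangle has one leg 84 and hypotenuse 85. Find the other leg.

a² = c² - b² = 7225 - 7056 = 169
a = 13

13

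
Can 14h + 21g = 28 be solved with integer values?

Step 1: Compute gcd(14, 21).
gcd(14, 21) = 7

Step 2: Check divisibility.
Does 7 divide 28? 28 = 7 x 4, so yes.

By the theorem on linear Diophantine equations, 14h + 21g = 28 has integer solutions if and only if gcd(14, 21) divides 28. Since 7 | 28, solutions exist.

Yes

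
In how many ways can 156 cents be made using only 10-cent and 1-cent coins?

We need non-negative integers (x, y) with 10x + 1y = 156.
For each x from 0 to 15, check if (156 - 10x) is a non-negative multiple of 1.
Solutions (x, y): (0,156), (1,146), (2,136), (3,126), ...
Count: 16

16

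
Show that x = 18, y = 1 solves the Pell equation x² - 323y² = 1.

Compute x² = 18² = 324
Compute 323y² = 323·1² = 323·1 = 323
x² - 323y² = 324 - 323 = 1
Since this equals 1, (18, 1) is a solution.

Yes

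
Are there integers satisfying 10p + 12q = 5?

Step 1: Compute gcd(10, 12).
gcd(10, 12) = 2

Step 2: Check divisibility.
Does 2 divide 5? 5 = 2 x 2 + 1, so no.

By the theorem on linear Diophantine equations, 10p + 12q = 5 has integer solutions if and only if gcd(10, 12) divides 5. Since 2 does not divide 5, no solutions exist.

No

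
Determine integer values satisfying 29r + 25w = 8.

Step 1: Check solvability.
gcd(29, 25) = 1
Since 1 divides 8, solutions exist.

Step 2: Apply extended Euclidean algorithm to find gcd.
We find integers such that 29*x0 + 25*y0 = 1

Step 3: Scale the particular solution.
Multiply by 8/1 = 8:
r = -48, w = 56

Step 4: Verify.
29*(-48) + 25*(56) = 8 = 8 ✓

r = -48, w = 56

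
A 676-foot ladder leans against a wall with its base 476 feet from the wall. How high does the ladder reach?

The ladder, wall, and ground form a right triangle with hypotenuse 676 and one leg 476.
By the Pythagorean theorem: h² = 676² - 476² = 456976 - 226576 = 230400
h = √230400 = 480 feet

480 feet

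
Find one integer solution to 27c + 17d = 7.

Step 1: Check solvability.
gcd(27, 17) = 1
Since 1 divides 7, solutions exist.

Step 2: Apply extended Euclidean algorithm to find gcd.
We find integers such that 27*x0 + 17*y0 = 1

Step 3: Scale the particular solution.
Multiply by 7/1 = 7:
c = -35, d = 56

Step 4: Verify.
27*(-35) + 17*(56) = 7 = 7 ✓

c = -35, d = 56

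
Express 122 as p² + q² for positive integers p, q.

We need to find integers p, q > 0 such that p² + q² = 122.
Trying p = 1: q² = 122 - 1² = 122 - 1 = 121
q = 11
Check: 1² + 11² = 1 + 121 = 122 ✓

122 = 1² + 11²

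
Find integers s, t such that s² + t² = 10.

We need to find integers s, t > 0 such that s² + t² = 10.
Trying s = 1: t² = 10 - 1² = 10 - 1 = 9
t = 3
Check: 1² + 3² = 1 + 9 = 10 ✓

10 = 1² + 3²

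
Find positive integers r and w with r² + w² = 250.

We need to find integers r, w > 0 such that r² + w² = 250.
Trying r = 5: w² = 250 - 5² = 250 - 25 = 225
w = 15
Check: 5² + 15² = 25 + 225 = 250 ✓

250 = 5² + 15²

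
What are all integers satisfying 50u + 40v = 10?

Step 1: Compute gcd(50, 40) = 10.
Since 10 divides 10, solutions exist.

Step 2: Find a particular solution using extended Euclidean algorithm.
We get u₀ = 1, v₀ = -1.
Check: 50*1 + 40*-1 = 10 = 10 ✓

Step 3: Write the general solution.
u = 1 + (40/10)t = 1 + 4t
v = -1 - (50/10)t = -1 - 5t
for any integer t.

u = 1 + 4t, v = -1 - 5t for integer t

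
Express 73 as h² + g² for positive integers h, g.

We need to find integers h, g > 0 such that h² + g² = 73.
Trying h = 3: g² = 73 - 3² = 73 - 9 = 64
g = 8
Check: 3² + 8² = 9 + 64 = 73 ✓

73 = 3² + 8²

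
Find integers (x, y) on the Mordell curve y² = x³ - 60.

Try small integer x values and check whether x³ - 60 is a perfect square.
x = 4: x³ - 60 = 4³ - 60 = 64 - 60 = 4
Is 4 a perfect square? 2² = 4 ✓
So (x, y) = (4, -2) is a solution.

x = 4, y = -2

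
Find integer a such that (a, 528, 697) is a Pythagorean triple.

a² = c² - b² = 697² - 528² = 485809 - 278784 = 207025
a = sqrt(207025) = 455

455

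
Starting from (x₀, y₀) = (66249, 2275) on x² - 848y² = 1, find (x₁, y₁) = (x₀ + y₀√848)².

Solutions to x² - Dy² = 1 are generated by powers of (x₀ + y₀√D).
The next solution satisfies x₁ + y₁√848 = (x₀ + y₀√848)², giving:
x₁ = x₀² + 848y₀² = 66249² + 848·2275² = 4388930001 + 4388930000 = 8777860001
y₁ = 2x₀y₀ = 2·66249·2275 = 301432950

Verify: 8777860001² - 848·301432950² = 77050826197155720001 - 77050826197155720000 = 1 ✓

x = 8777860001, y = 301432950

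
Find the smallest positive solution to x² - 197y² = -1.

We need x² = 197y² - 1. Try successive y:
y = 1: x² = 197·1² - 1 = 196 = 14² ✓
Check: 14² - 197·1² = 196 - 197 = -1 ✓

x = 14, y = 1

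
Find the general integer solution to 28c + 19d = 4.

Step 1: Compute gcd(28, 19) = 1.
Since 1 divides 4, solutions exist.

Step 2: Find a particular solution using extended Euclidean algorithm.
We get c₀ = -8, d₀ = 12.
Check: 28*-8 + 19*12 = 4 = 4 ✓

Step 3: Write the general solution.
c = -8 + (19/1)t = -8 + 19t
d = 12 - (28/1)t = 12 - 28t
for any integer t.

c = -8 + 19t, d = 12 - 28t for integer t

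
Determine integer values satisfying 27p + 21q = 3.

Step 1: Check solvability.
gcd(27, 21) = 3
Since 3 divides 3, solutions exist.

Step 2: Apply extended Euclidean algorithm to find gcd.
We find integers such that 27*x0 + 21*y0 = 3

Step 3: Scale the particular solution.
Multiply by 3/3 = 1:
p = -3, q = 4

Step 4: Verify.
27*(-3) + 21*(4) = 3 = 3 ✓

p = -3, q = 4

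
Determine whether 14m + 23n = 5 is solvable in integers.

Step 1: Compute gcd(14, 23).
gcd(14, 23) = 1

Step 2: Check divisibility.
Does 1 divide 5? 5 = 1 x 5, so yes.

By the theorem on linear Diophantine equations, 14m + 23n = 5 has integer solutions if and only if gcd(14, 23) divides 5. Since 1 | 5, solutions exist.

Yes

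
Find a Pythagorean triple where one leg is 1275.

We need the other leg and hypotenuse such that 1275² + x² = c².
Take x = 160, c = 1285: 1275² + 160² = 1625625 + 25600 = 1651225 = 1285² ✓
Triple: (1275, 160, 1285)

(1275, 160, 1285)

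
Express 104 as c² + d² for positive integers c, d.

We need to find integers c, d > 0 such that c² + d² = 104.
Trying c = 2: d² = 104 - 2² = 104 - 4 = 100
d = 10
Check: 2² + 10² = 4 + 100 = 104 ✓

104 = 2² + 10²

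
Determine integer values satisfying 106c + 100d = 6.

Step 1: Check solvability.
gcd(106, 100) = 2
Since 2 divides 6, solutions exist.

Step 2: Apply extended Euclidean algorithm to find gcd.
We find integers such that 106*x0 + 100*y0 = 2

Step 3: Scale the particular solution.
Multiply by 6/2 = 3:
c = 51, d = -54

Step 4: Verify.
106*(51) + 100*(-54) = 6 = 6 ✓

c = 51, d = -54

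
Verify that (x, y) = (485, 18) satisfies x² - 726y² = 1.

Compute x² = 485² = 235225
Compute 726y² = 726·18² = 726·324 = 235224
x² - 726y² = 235225 - 235224 = 1
Since this equals 1, (485, 18) is a solution.

Yes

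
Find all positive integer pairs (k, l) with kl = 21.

The positive divisors of 21 are: 1, 3, 7, 21.
Each divisor d gives the pair (d, 21/d):
(1, 21), (3, 7), (7, 3), (21, 1)

(1, 21), (3, 7), (7, 3), (21, 1)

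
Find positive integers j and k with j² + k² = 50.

We need to find integers j, k > 0 such that j² + k² = 50.
Trying j = 1: k² = 50 - 1² = 50 - 1 = 49
k = 7
Check: 1² + 7² = 1 + 49 = 50 ✓

50 = 1² + 7²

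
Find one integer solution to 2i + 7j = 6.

Step 1: Check solvability.
gcd(2, 7) = 1
Since 1 divides 6, solutions exist.

Step 2: Apply extended Euclidean algorithm to find gcd.
We find integers such that 2*x0 + 7*y0 = 1

Step 3: Scale the particular solution.
Multiply by 6/1 = 6:
i = -18, j = 6

Step 4: Verify.
2*(-18) + 7*(6) = 6 = 6 ✓

i = -18, j = 6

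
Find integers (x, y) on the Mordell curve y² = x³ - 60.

Try small integer x values and check whether x³ - 60 is a perfect square.
x = 4: x³ - 60 = 4³ - 60 = 64 - 60 = 4
Is 4 a perfect square? 2² = 4 ✓
So (x, y) = (4, 2) is a solution.

x = 4, y = 2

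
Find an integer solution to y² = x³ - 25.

Try small integer x values and check whether x³ - 25 is a perfect square.
x = 5: x³ - 25 = 5³ - 25 = 125 - 25 = 100
Is 100 a perfect square? 10² = 100 ✓
So (x, y) = (5, 10) is a solution.

x = 5, y = 10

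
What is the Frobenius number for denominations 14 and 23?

For two coprime denominations a and b, the Frobenius number (largest value not representable as a non-negative combination) is ab - a - b.
Here gcd(14, 23) = 1, so they are coprime.
F(14, 23) = 14·23 - 14 - 23 = 322 - 37 = 285

285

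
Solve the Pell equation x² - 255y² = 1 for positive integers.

We seek the smallest positive integers (x, y) with x² - 255y² = 1, i.e., x² = 255y² + 1.
Try successive y values:
y = 1: x² = 255·1² + 1 = 256, x = 16 ✓

Verify: 16² - 255·1² = 256 - 255 = 1 ✓

x = 16, y = 1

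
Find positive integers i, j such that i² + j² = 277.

Search for i with 277 - i² a perfect square.
i = 9: 277 - 9² = 277 - 81 = 196 = 14² ✓
So i = 9, j = 14.

i = 9, j = 14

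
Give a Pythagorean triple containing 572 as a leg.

We need the other leg and hypotenuse such that 572² + x² = c².
Take x = 555, c = 797: 572² + 555² = 327184 + 308025 = 635209 = 797² ✓
Triple: (555, 572, 797)

(555, 572, 797)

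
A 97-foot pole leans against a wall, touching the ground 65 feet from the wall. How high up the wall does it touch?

The ladder, wall, and ground form a right triangle with hypotenuse 97 and one leg 65.
By the Pythagorean theorem: h² = 97² - 65² = 9409 - 4225 = 5184
h = √5184 = 72 feet

72 feet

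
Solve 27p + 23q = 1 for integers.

Step 1: Check solvability.
gcd(27, 23) = 1
Since 1 divides 1, solutions exist.

Step 2: Apply extended Euclidean algorithm to find gcd.
We find integers such that 27*x0 + 23*y0 = 1

Step 3: Scale the particular solution.
Multiply by 1/1 = 1:
p = 6, q = -7

Step 4: Verify.
27*(6) + 23*(-7) = 1 = 1 ✓

p = 6, q = -7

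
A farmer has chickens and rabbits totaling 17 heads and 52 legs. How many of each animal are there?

Let c = chickens, r = rabbits.
Heads: c + r = 17
Legs: 2c + 4r = 52
From the first equation, c = 17 - r. Substitute:
2(17 - r) + 4r = 52
34 + 2r = 52
r = (52 - 34)/2 = 9
c = 17 - 9 = 8

Chickens: 8, Rabbits: 9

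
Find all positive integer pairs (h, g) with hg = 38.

The positive divisors of 38 are: 1, 2, 19, 38.
Each divisor d gives the pair (d, 38/d):
(1, 38), (2, 19), (19, 2), (38, 1)

(1, 38), (2, 19), (19, 2), (38, 1)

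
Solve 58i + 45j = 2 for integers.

Step 1: Check solvability.
gcd(58, 45) = 1
Since 1 divides 2, solutions exist.

Step 2: Apply extended Euclidean algorithm to find gcd.
We find integers such that 58*x0 + 45*y0 = 1

Step 3: Scale the particular solution.
Multiply by 2/1 = 2:
i = 14, j = -18

Step 4: Verify.
58*(14) + 45*(-18) = 2 = 2 ✓

i = 14, j = -18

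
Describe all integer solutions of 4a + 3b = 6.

Step 1: Compute gcd(4, 3) = 1.
Since 1 divides 6, solutions exist.

Step 2: Find a particular solution using extended Euclidean algorithm.
We get a₀ = 6, b₀ = -6.
Check: 4*6 + 3*-6 = 6 = 6 ✓

Step 3: Write the general solution.
a = 6 + (3/1)t = 6 + 3t
b = -6 - (4/1)t = -6 - 4t
for any integer t.

a = 6 + 3t, b = -6 - 4t for integer t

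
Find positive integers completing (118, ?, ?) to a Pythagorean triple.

We need the other leg and hypotenuse such that 118² + x² = c².
Take x = 3480, c = 3482: 118² + 3480² = 13924 + 12110400 = 12124324 = 3482² ✓
Triple: (118, 3480, 3482)

(118, 3480, 3482)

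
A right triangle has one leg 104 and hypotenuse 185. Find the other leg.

a² = c² - b² = 34225 - 10816 = 23409
a = 153

153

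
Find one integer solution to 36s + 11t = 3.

Step 1: Check solvability.
gcd(36, 11) = 1
Since 1 divides 3, solutions exist.

Step 2: Apply extended Euclidean algorithm to find gcd.
We find integers such that 36*x0 + 11*y0 = 1

Step 3: Scale the particular solution.
Multiply by 3/1 = 3:
s = 12, t = -39

Step 4: Verify.
36*(12) + 11*(-39) = 3 = 3 ✓

s = 12, t = -39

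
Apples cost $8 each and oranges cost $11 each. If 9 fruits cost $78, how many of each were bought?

Let a = apples, o = oranges.
a + o = 9
8a + 11o = 78
Substitute o = 9 - a:
8a + 11(9 - a) = 78
(8 - 11)a = 78 - 99
-3a = -21
a = 7, o = 9 - 7 = 2

Apples: 7, Oranges: 2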